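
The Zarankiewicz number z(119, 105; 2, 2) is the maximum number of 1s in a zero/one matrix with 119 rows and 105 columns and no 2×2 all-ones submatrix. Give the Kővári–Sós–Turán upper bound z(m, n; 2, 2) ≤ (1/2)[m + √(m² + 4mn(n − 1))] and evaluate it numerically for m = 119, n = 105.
z(119, 105; 2, 2) ≤ (1/2)[119 + √(119² + 4·119·105·104)] = (1/2)[119 + √5212081] = 1200.9991

Kővári–Sós–Turán: let r_1, ..., r_119 be the row sums and z = Σ r_i the total number of 1s. Each pair of columns can share at most one row with both entries 1 (else a 2×2 all-ones block appears), so Σ_i C(r_i, 2) ≤ C(105, 2) = 5460. By convexity Σ_i C(r_i, 2) ≥ 119·C(z/119, 2) = z(z − 119)/(2·119), giving z² − 119z − 119·105·104 ≤ 0 and hence z ≤ (1/2)[119 + √(14161 + 4·1299480)] = (1/2)[119 + √5212081] ≈ (1/2)(119 + 2282.9982) = 1200.9991.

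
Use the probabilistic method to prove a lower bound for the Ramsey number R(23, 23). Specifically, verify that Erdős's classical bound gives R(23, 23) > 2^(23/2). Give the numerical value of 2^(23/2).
2^(23/2) = 2896.3094; so R(23, 23) > 2896.3094

Colour each edge of K_n uniformly at random with red/blue. The expected number of monochromatic K_23 is C(n, 23) · 2 · 2^(−C(23,2)). If C(n, 23) · 2^(1 − C(23,2)) < 1, then with positive probability no monochromatic K_23 exists, so R(23, 23) > n. The standard estimate C(n, 23) ≤ n^23/23! shows this inequality holds whenever n ≤ 2^(23/2) (since 23! · 2^(C(23,2) − 1) > 2^(23^2/2) ≥ n^23). Hence R(23, 23) > 2^(23/2) = 2896.3094.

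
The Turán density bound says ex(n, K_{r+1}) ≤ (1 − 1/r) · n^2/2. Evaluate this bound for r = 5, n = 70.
Turán density bound = (4/5) · 70^2/2 = 1960

Turán's theorem: ex(n, K_{r+1}) is achieved by the complete r-partite Turán graph T(n, r) with parts as balanced as possible, and is at most (1 − 1/r) · n^2/2. For r = 5, n = 70: the density bound is (4/5) · 4900/2 = 1960. Since 5 ∣ 70, the Turán graph T(70, 5) has parts of equal size 14, and its edge count e(T(70, 5)) = 1960 attains the density bound exactly.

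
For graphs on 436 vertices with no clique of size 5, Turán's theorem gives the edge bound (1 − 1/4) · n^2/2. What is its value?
Turán density bound = (3/4) · 436^2/2 = 71286

Turán's theorem: ex(n, K_{r+1}) is achieved by the complete r-partite Turán graph T(n, r) with parts as balanced as possible, and is at most (1 − 1/r) · n^2/2. For r = 4, n = 436: the density bound is (3/4) · 190096/2 = 71286. Since 4 ∣ 436, the Turán graph T(436, 4) has parts of equal size 109, and its edge count e(T(436, 4)) = 71286 attains the density bound exactly.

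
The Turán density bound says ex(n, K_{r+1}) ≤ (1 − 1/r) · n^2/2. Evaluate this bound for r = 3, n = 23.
Turán density bound = (2/3) · 23^2/2 = 529/3 ≈ 176.3333

Turán's theorem: ex(n, K_{r+1}) is achieved by the complete r-partite Turán graph T(n, r) with parts as balanced as possible, and is at most (1 − 1/r) · n^2/2. For r = 3, n = 23: the density bound is (2/3) · 529/2 = 529/3 ≈ 176.3333. The integer-valued extremum is e(T(23, 3)) = 176, which is strictly less than the density bound 529/3 since 3 ∤ 23 (the parts of T(23, 3) cannot all be equal).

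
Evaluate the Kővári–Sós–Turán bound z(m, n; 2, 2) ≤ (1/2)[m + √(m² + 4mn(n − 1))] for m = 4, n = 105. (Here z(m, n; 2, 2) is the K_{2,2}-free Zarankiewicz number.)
z(4, 105; 2, 2) ≤ (1/2)[4 + √(4² + 4·4·105·104)] = (1/2)[4 + √174736] = 211.0072

Kővári–Sós–Turán: let r_1, ..., r_4 be the row sums and z = Σ r_i the total number of 1s. Each pair of columns can share at most one row with both entries 1 (else a 2×2 all-ones block appears), so Σ_i C(r_i, 2) ≤ C(105, 2) = 5460. By convexity Σ_i C(r_i, 2) ≥ 4·C(z/4, 2) = z(z − 4)/(2·4), giving z² − 4z − 4·105·104 ≤ 0 and hence z ≤ (1/2)[4 + √(16 + 4·43680)] = (1/2)[4 + √174736] ≈ (1/2)(4 + 418.0144) = 211.0072.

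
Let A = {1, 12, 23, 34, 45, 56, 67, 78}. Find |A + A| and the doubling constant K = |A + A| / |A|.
K = |A + A| / |A| = 15/8

Enumerate A + A = {a + b : a, b ∈ A}. With |A| = 8, there are |A|^2 = 64 ordered sum pairs; collecting distinct values, A + A = {2, 13, 24, 35, 46, 57, 68, 79, 90, 101, 112, 123, 134, 145, 156}, so |A + A| = 15. Thus K = 15/8. Here |A + A| = 2|A| − 1 = 15, the minimum possible — so K = 15/8 is minimal, which holds iff A is an arithmetic progression.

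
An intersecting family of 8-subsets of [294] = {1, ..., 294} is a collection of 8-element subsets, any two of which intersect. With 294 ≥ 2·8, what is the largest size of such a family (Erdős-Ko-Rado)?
max |F| = C(293, 7) = 34220247753264

The Erdős-Ko-Rado theorem states: for n ≥ 2k, an intersecting family of k-subsets of an n-element set has size at most C(n − 1, k − 1), with equality for 'star' families {A ⊆ [n] : |A| = k, i ∈ A} (fix an element i). For n = 294, k = 8: C(293, 7) = 34220247753264.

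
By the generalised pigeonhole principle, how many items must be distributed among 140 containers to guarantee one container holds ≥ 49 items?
n = (49 − 1)·140 + 1 = 6721

By the generalised pigeonhole principle, to guarantee some box contains ≥ r objects we need more than (r − 1) · k objects total. Threshold: n = (r − 1) · k + 1. With r = 49 and k = 140: n = 48 · 140 + 1 = 6720 + 1 = 6721. For n = 6720 = 48 · 140, we can put exactly 48 objects in every box, avoiding 49 in any single one — so 6721 is tight.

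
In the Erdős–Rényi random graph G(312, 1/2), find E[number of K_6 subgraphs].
E[# K_6] = C(312, 6) · (1/2)^C(6, 2) = 1220651676244 / 2^15 = 305162919061/8192 ≈ 37251332.893188

For each 6-subset S of vertices (there are C(312, 6) = 1220651676244 such S), let X_S = 1 if S induces a K_6 (all C(6, 2) = 15 edges present). Then P(X_S = 1) = (1/2)^15 = 1/32768. By linearity of expectation, E[# K_6] = C(312, 6) · (1/2)^15 = 1220651676244 / 32768 = 305162919061/8192 ≈ 37251332.893188.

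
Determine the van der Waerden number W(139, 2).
W(139, 2) = 139 + 1 = 140

A 2-term AP is any pair of integers, so a monochromatic 2-AP exists iff some colour is used at least twice. With 139 colours, the colouring i ↦ i on {1, ..., 139} uses each colour once, avoiding any monochromatic pair, so W(139, 2) > 139. For {1, ..., 140}, pigeonhole forces two integers of the same colour, which form a monochromatic 2-AP. Hence W(139, 2) = 140.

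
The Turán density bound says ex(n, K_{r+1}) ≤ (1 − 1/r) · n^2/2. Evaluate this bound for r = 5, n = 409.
Turán density bound = (4/5) · 409^2/2 = 334562/5 ≈ 66912.4

Turán's theorem: ex(n, K_{r+1}) is achieved by the complete r-partite Turán graph T(n, r) with parts as balanced as possible, and is at most (1 − 1/r) · n^2/2. For r = 5, n = 409: the density bound is (4/5) · 167281/2 = 334562/5 ≈ 66912.4. The integer-valued extremum is e(T(409, 5)) = 66912, which is strictly less than the density bound 334562/5 since 5 ∤ 409 (the parts of T(409, 5) cannot all be equal).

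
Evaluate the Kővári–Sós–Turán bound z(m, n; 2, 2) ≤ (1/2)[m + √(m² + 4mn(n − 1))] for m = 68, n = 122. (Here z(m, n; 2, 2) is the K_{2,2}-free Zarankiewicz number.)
z(68, 122; 2, 2) ≤ (1/2)[68 + √(68² + 4·68·122·121)] = (1/2)[68 + √4019888] = 1036.4829

Kővári–Sós–Turán: let r_1, ..., r_68 be the row sums and z = Σ r_i the total number of 1s. Each pair of columns can share at most one row with both entries 1 (else a 2×2 all-ones block appears), so Σ_i C(r_i, 2) ≤ C(122, 2) = 7381. By convexity Σ_i C(r_i, 2) ≥ 68·C(z/68, 2) = z(z − 68)/(2·68), giving z² − 68z − 68·122·121 ≤ 0 and hence z ≤ (1/2)[68 + √(4624 + 4·1003816)] = (1/2)[68 + √4019888] ≈ (1/2)(68 + 2004.9658) = 1036.4829.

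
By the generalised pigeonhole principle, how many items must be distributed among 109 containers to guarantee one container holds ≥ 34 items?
n = (34 − 1)·109 + 1 = 3598

By the generalised pigeonhole principle, to guarantee some box contains ≥ r objects we need more than (r − 1) · k objects total. Threshold: n = (r − 1) · k + 1. With r = 34 and k = 109: n = 33 · 109 + 1 = 3597 + 1 = 3598. For n = 3597 = 33 · 109, we can put exactly 33 objects in every box, avoiding 34 in any single one — so 3598 is tight.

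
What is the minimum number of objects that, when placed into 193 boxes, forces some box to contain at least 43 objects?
n = (43 − 1)·193 + 1 = 8107

By the generalised pigeonhole principle, to guarantee some box contains ≥ r objects we need more than (r − 1) · k objects total. Threshold: n = (r − 1) · k + 1. With r = 43 and k = 193: n = 42 · 193 + 1 = 8106 + 1 = 8107. For n = 8106 = 42 · 193, we can put exactly 42 objects in every box, avoiding 43 in any single one — so 8107 is tight.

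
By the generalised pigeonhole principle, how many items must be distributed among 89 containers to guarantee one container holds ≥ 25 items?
n = (25 − 1)·89 + 1 = 2137

By the generalised pigeonhole principle, to guarantee some box contains ≥ r objects we need more than (r − 1) · k objects total. Threshold: n = (r − 1) · k + 1. With r = 25 and k = 89: n = 24 · 89 + 1 = 2136 + 1 = 2137. For n = 2136 = 24 · 89, we can put exactly 24 objects in every box, avoiding 25 in any single one — so 2137 is tight.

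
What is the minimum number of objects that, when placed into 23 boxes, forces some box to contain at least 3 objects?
n = (3 − 1)·23 + 1 = 47

By the generalised pigeonhole principle, to guarantee some box contains ≥ r objects we need more than (r − 1) · k objects total. Threshold: n = (r − 1) · k + 1. With r = 3 and k = 23: n = 2 · 23 + 1 = 46 + 1 = 47. For n = 46 = 2 · 23, we can put exactly 2 objects in every box, avoiding 3 in any single one — so 47 is tight.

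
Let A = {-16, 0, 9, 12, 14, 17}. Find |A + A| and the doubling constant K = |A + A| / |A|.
K = |A + A| / |A| = 20/6 = 10/3

Enumerate A + A = {a + b : a, b ∈ A}. With |A| = 6, there are |A|^2 = 36 ordered sum pairs; collecting distinct values, A + A = {-32, -16, -7, -4, -2, 0, 1, 9, 12, 14, 17, 18, 21, 23, 24, 26, 28, 29, 31, 34}, so |A + A| = 20. Thus K = 20/6 = 10/3. For comparison, the minimum possible |A + A| over all 6-element sets is 2·6 − 1 = 11 (so min K = 11/6), attained only by arithmetic progressions.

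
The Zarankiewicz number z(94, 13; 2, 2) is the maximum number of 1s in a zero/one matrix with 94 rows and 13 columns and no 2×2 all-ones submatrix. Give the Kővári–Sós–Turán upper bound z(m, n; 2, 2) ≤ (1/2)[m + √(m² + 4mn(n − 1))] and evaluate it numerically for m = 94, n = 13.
z(94, 13; 2, 2) ≤ (1/2)[94 + √(94² + 4·94·13·12)] = (1/2)[94 + √67492] = 176.8961

Kővári–Sós–Turán: let r_1, ..., r_94 be the row sums and z = Σ r_i the total number of 1s. Each pair of columns can share at most one row with both entries 1 (else a 2×2 all-ones block appears), so Σ_i C(r_i, 2) ≤ C(13, 2) = 78. By convexity Σ_i C(r_i, 2) ≥ 94·C(z/94, 2) = z(z − 94)/(2·94), giving z² − 94z − 94·13·12 ≤ 0 and hence z ≤ (1/2)[94 + √(8836 + 4·14664)] = (1/2)[94 + √67492] ≈ (1/2)(94 + 259.7922) = 176.8961.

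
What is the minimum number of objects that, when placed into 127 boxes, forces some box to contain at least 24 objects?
n = (24 − 1)·127 + 1 = 2922

By the generalised pigeonhole principle, to guarantee some box contains ≥ r objects we need more than (r − 1) · k objects total. Threshold: n = (r − 1) · k + 1. With r = 24 and k = 127: n = 23 · 127 + 1 = 2921 + 1 = 2922. For n = 2921 = 23 · 127, we can put exactly 23 objects in every box, avoiding 24 in any single one — so 2922 is tight.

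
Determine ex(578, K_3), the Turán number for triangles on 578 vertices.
ex(578, K_3) = ⌊578^2/4⌋ = 83521

Mantel (1907): a triangle-free graph on n vertices has at most ⌊n^2/4⌋ edges, with equality for the complete bipartite graph K_{⌊n/2⌋, ⌈n/2⌉}. For n = 578: ⌊578^2/4⌋ = ⌊334084/4⌋ = 83521. The extremal graph is K_{289, 289}, which has 289·289 = 83521 edges.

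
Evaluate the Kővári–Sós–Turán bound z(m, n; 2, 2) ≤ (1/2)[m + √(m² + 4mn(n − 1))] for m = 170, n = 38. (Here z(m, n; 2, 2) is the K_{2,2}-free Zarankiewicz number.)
z(170, 38; 2, 2) ≤ (1/2)[170 + √(170² + 4·170·38·37)] = (1/2)[170 + √984980] = 581.2308

Kővári–Sós–Turán: let r_1, ..., r_170 be the row sums and z = Σ r_i the total number of 1s. Each pair of columns can share at most one row with both entries 1 (else a 2×2 all-ones block appears), so Σ_i C(r_i, 2) ≤ C(38, 2) = 703. By convexity Σ_i C(r_i, 2) ≥ 170·C(z/170, 2) = z(z − 170)/(2·170), giving z² − 170z − 170·38·37 ≤ 0 and hence z ≤ (1/2)[170 + √(28900 + 4·239020)] = (1/2)[170 + √984980] ≈ (1/2)(170 + 992.4616) = 581.2308.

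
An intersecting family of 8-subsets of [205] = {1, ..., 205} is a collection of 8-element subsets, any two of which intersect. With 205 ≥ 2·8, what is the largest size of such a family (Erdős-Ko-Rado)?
max |F| = C(204, 7) = 2629004673240

The Erdős-Ko-Rado theorem states: for n ≥ 2k, an intersecting family of k-subsets of an n-element set has size at most C(n − 1, k − 1), with equality for 'star' families {A ⊆ [n] : |A| = k, i ∈ A} (fix an element i). For n = 205, k = 8: C(204, 7) = 2629004673240.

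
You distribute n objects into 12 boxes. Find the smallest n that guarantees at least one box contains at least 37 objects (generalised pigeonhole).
n = (37 − 1)·12 + 1 = 433

By the generalised pigeonhole principle, to guarantee some box contains ≥ r objects we need more than (r − 1) · k objects total. Threshold: n = (r − 1) · k + 1. With r = 37 and k = 12: n = 36 · 12 + 1 = 432 + 1 = 433. For n = 432 = 36 · 12, we can put exactly 36 objects in every box, avoiding 37 in any single one — so 433 is tight.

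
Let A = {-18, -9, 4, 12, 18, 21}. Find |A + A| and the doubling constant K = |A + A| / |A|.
K = |A + A| / |A| = 20/6 = 10/3

Enumerate A + A = {a + b : a, b ∈ A}. With |A| = 6, there are |A|^2 = 36 ordered sum pairs; collecting distinct values, A + A = {-36, -27, -18, -14, -6, -5, 0, 3, 8, 9, 12, 16, 22, 24, 25, 30, 33, 36, 39, 42}, so |A + A| = 20. Thus K = 20/6 = 10/3. For comparison, the minimum possible |A + A| over all 6-element sets is 2·6 − 1 = 11 (so min K = 11/6), attained only by arithmetic progressions.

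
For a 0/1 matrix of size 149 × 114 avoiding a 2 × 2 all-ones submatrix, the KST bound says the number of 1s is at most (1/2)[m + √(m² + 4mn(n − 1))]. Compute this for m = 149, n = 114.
z(149, 114; 2, 2) ≤ (1/2)[149 + √(149² + 4·149·114·113)] = (1/2)[149 + √7699873] = 1461.9323

Kővári–Sós–Turán: let r_1, ..., r_149 be the row sums and z = Σ r_i the total number of 1s. Each pair of columns can share at most one row with both entries 1 (else a 2×2 all-ones block appears), so Σ_i C(r_i, 2) ≤ C(114, 2) = 6441. By convexity Σ_i C(r_i, 2) ≥ 149·C(z/149, 2) = z(z − 149)/(2·149), giving z² − 149z − 149·114·113 ≤ 0 and hence z ≤ (1/2)[149 + √(22201 + 4·1919418)] = (1/2)[149 + √7699873] ≈ (1/2)(149 + 2774.8645) = 1461.9323.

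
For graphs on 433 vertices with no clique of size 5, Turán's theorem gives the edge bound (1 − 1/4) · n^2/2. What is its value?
Turán density bound = (3/4) · 433^2/2 = 562467/8 ≈ 70308.375

Turán's theorem: ex(n, K_{r+1}) is achieved by the complete r-partite Turán graph T(n, r) with parts as balanced as possible, and is at most (1 − 1/r) · n^2/2. For r = 4, n = 433: the density bound is (3/4) · 187489/2 = 562467/8 ≈ 70308.375. The integer-valued extremum is e(T(433, 4)) = 70308, which is strictly less than the density bound 562467/8 since 4 ∤ 433 (the parts of T(433, 4) cannot all be equal).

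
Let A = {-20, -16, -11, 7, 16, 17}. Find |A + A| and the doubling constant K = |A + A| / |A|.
K = |A + A| / |A| = 20/6 = 10/3

Enumerate A + A = {a + b : a, b ∈ A}. With |A| = 6, there are |A|^2 = 36 ordered sum pairs; collecting distinct values, A + A = {-40, -36, -32, -31, -27, -22, -13, -9, -4, -3, 0, 1, 5, 6, 14, 23, 24, 32, 33, 34}, so |A + A| = 20. Thus K = 20/6 = 10/3. For comparison, the minimum possible |A + A| over all 6-element sets is 2·6 − 1 = 11 (so min K = 11/6), attained only by arithmetic progressions.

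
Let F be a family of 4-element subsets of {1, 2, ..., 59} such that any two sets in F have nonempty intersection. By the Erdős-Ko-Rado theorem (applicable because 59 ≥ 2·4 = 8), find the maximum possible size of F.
max |F| = C(58, 3) = 30856

The Erdős-Ko-Rado theorem states: for n ≥ 2k, an intersecting family of k-subsets of an n-element set has size at most C(n − 1, k − 1), with equality for 'star' families {A ⊆ [n] : |A| = k, i ∈ A} (fix an element i). For n = 59, k = 4: C(58, 3) = 30856.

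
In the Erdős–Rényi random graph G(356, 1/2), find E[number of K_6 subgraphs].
E[# K_6] = C(356, 6) · (1/2)^C(6, 2) = 2710026901296 / 2^15 = 169376681331/2048 ≈ 82703457.681152

For each 6-subset S of vertices (there are C(356, 6) = 2710026901296 such S), let X_S = 1 if S induces a K_6 (all C(6, 2) = 15 edges present). Then P(X_S = 1) = (1/2)^15 = 1/32768. By linearity of expectation, E[# K_6] = C(356, 6) · (1/2)^15 = 2710026901296 / 32768 = 169376681331/2048 ≈ 82703457.681152.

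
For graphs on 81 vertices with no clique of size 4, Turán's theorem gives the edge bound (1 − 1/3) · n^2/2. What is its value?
Turán density bound = (2/3) · 81^2/2 = 2187

Turán's theorem: ex(n, K_{r+1}) is achieved by the complete r-partite Turán graph T(n, r) with parts as balanced as possible, and is at most (1 − 1/r) · n^2/2. For r = 3, n = 81: the density bound is (2/3) · 6561/2 = 2187. Since 3 ∣ 81, the Turán graph T(81, 3) has parts of equal size 27, and its edge count e(T(81, 3)) = 2187 attains the density bound exactly.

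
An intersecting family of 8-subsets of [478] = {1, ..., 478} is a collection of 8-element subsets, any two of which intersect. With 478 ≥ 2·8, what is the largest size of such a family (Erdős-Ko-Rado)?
max |F| = C(477, 7) = 1066573510019820

The Erdős-Ko-Rado theorem states: for n ≥ 2k, an intersecting family of k-subsets of an n-element set has size at most C(n − 1, k − 1), with equality for 'star' families {A ⊆ [n] : |A| = k, i ∈ A} (fix an element i). For n = 478, k = 8: C(477, 7) = 1066573510019820.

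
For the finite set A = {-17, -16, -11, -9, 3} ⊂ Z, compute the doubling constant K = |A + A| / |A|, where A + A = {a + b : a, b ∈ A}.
K = |A + A| / |A| = 15/5 = 3

Enumerate A + A = {a + b : a, b ∈ A}. With |A| = 5, there are |A|^2 = 25 ordered sum pairs; collecting distinct values, A + A = {-34, -33, -32, -28, -27, -26, -25, -22, -20, -18, -14, -13, -8, -6, 6}, so |A + A| = 15. Thus K = 15/5 = 3. For comparison, the minimum possible |A + A| over all 5-element sets is 2·5 − 1 = 9 (so min K = 9/5), attained only by arithmetic progressions.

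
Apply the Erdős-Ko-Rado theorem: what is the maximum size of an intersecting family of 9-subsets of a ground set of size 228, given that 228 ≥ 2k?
max |F| = C(227, 8) = 154353720249300

The Erdős-Ko-Rado theorem states: for n ≥ 2k, an intersecting family of k-subsets of an n-element set has size at most C(n − 1, k − 1), with equality for 'star' families {A ⊆ [n] : |A| = k, i ∈ A} (fix an element i). For n = 228, k = 9: C(227, 8) = 154353720249300.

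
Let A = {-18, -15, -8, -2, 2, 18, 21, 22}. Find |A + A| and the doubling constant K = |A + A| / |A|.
K = |A + A| / |A| = 31/8

Enumerate A + A = {a + b : a, b ∈ A}. With |A| = 8, there are |A|^2 = 64 ordered sum pairs; collecting distinct values, A + A = {-36, -33, -30, -26, -23, -20, -17, -16, -13, -10, -6, -4, 0, 3, 4, 6, 7, 10, 13, 14, 16, 19, 20, 23, 24, 36, 39, 40, 42, 43, 44}, so |A + A| = 31. Thus K = 31/8. For comparison, the minimum possible |A + A| over all 8-element sets is 2·8 − 1 = 15 (so min K = 15/8), attained only by arithmetic progressions.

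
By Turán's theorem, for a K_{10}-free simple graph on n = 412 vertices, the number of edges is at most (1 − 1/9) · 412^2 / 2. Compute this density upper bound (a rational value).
Turán density bound = (8/9) · 412^2/2 = 678976/9 ≈ 75441.7778

Turán's theorem: ex(n, K_{r+1}) is achieved by the complete r-partite Turán graph T(n, r) with parts as balanced as possible, and is at most (1 − 1/r) · n^2/2. For r = 9, n = 412: the density bound is (8/9) · 169744/2 = 678976/9 ≈ 75441.7778. The integer-valued extremum is e(T(412, 9)) = 75441, which is strictly less than the density bound 678976/9 since 9 ∤ 412 (the parts of T(412, 9) cannot all be equal).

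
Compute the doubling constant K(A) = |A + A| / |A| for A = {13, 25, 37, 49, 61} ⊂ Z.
K = |A + A| / |A| = 9/5

Enumerate A + A = {a + b : a, b ∈ A}. With |A| = 5, there are |A|^2 = 25 ordered sum pairs; collecting distinct values, A + A = {26, 38, 50, 62, 74, 86, 98, 110, 122}, so |A + A| = 9. Thus K = 9/5. Here |A + A| = 2|A| − 1 = 9, the minimum possible — so K = 9/5 is minimal, which holds iff A is an arithmetic progression.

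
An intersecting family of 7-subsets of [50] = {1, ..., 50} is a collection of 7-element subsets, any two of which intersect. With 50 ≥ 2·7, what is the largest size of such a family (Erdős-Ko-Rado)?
max |F| = C(49, 6) = 13983816

Erdős-Ko-Rado (1961): when n ≥ 2k, max |F| = C(n−1, k−1). The bound is attained by the star {A : i ∈ A} for any fixed i ∈ [n]. Here C(50−1, 7−1) = C(49, 6) = 13983816.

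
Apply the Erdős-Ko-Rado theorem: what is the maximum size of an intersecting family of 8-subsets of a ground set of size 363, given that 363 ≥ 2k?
max |F| = C(362, 7) = 152469657972312

The Erdős-Ko-Rado theorem states: for n ≥ 2k, an intersecting family of k-subsets of an n-element set has size at most C(n − 1, k − 1), with equality for 'star' families {A ⊆ [n] : |A| = k, i ∈ A} (fix an element i). For n = 363, k = 8: C(362, 7) = 152469657972312.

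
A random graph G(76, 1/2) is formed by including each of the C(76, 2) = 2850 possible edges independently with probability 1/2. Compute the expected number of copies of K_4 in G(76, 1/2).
E[# K_4] = C(76, 4) · (1/2)^C(4, 2) = 1282975 / 2^6 = 20046.484375

For each 4-subset S of vertices (there are C(76, 4) = 1282975 such S), let X_S = 1 if S induces a K_4 (all C(4, 2) = 6 edges present). Then P(X_S = 1) = (1/2)^6 = 1/64. By linearity of expectation, E[# K_4] = C(76, 4) · (1/2)^6 = 1282975 / 64 = 20046.484375.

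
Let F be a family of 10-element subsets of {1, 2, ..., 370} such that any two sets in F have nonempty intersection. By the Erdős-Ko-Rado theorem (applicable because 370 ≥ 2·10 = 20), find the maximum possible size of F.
max |F| = C(369, 9) = 316792540834038698

The Erdős-Ko-Rado theorem states: for n ≥ 2k, an intersecting family of k-subsets of an n-element set has size at most C(n − 1, k − 1), with equality for 'star' families {A ⊆ [n] : |A| = k, i ∈ A} (fix an element i). For n = 370, k = 10: C(369, 9) = 316792540834038698.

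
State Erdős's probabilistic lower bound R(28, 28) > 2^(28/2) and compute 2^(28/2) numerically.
2^(28/2) = 16384; so R(28, 28) > 16384

Colour each edge of K_n uniformly at random with red/blue. The expected number of monochromatic K_28 is C(n, 28) · 2 · 2^(−C(28,2)). If C(n, 28) · 2^(1 − C(28,2)) < 1, then with positive probability no monochromatic K_28 exists, so R(28, 28) > n. The standard estimate C(n, 28) ≤ n^28/28! shows this inequality holds whenever n ≤ 2^(28/2) (since 28! · 2^(C(28,2) − 1) > 2^(28^2/2) ≥ n^28). Hence R(28, 28) > 2^(28/2) = 16384.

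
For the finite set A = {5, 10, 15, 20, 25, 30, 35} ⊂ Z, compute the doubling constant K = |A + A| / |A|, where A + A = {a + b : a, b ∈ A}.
K = |A + A| / |A| = 13/7

Enumerate A + A = {a + b : a, b ∈ A}. With |A| = 7, there are |A|^2 = 49 ordered sum pairs; collecting distinct values, A + A = {10, 15, 20, 25, 30, 35, 40, 45, 50, 55, 60, 65, 70}, so |A + A| = 13. Thus K = 13/7. Here |A + A| = 2|A| − 1 = 13, the minimum possible — so K = 13/7 is minimal, which holds iff A is an arithmetic progression.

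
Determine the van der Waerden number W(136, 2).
W(136, 2) = 136 + 1 = 137

A 2-term AP is any pair of integers, so a monochromatic 2-AP exists iff some colour is used at least twice. With 136 colours, the colouring i ↦ i on {1, ..., 136} uses each colour once, avoiding any monochromatic pair, so W(136, 2) > 136. For {1, ..., 137}, pigeonhole forces two integers of the same colour, which form a monochromatic 2-AP. Hence W(136, 2) = 137.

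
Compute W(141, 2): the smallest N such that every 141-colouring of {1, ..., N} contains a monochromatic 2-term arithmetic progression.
W(141, 2) = 141 + 1 = 142

A 2-term AP is any pair of integers, so a monochromatic 2-AP exists iff some colour is used at least twice. With 141 colours, the colouring i ↦ i on {1, ..., 141} uses each colour once, avoiding any monochromatic pair, so W(141, 2) > 141. For {1, ..., 142}, pigeonhole forces two integers of the same colour, which form a monochromatic 2-AP. Hence W(141, 2) = 142.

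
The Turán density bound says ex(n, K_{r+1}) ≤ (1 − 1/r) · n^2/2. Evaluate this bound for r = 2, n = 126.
Turán density bound = (1/2) · 126^2/2 = 3969

Turán's theorem: ex(n, K_{r+1}) is achieved by the complete r-partite Turán graph T(n, r) with parts as balanced as possible, and is at most (1 − 1/r) · n^2/2. For r = 2, n = 126: the density bound is (1/2) · 15876/2 = 3969. Since 2 ∣ 126, the Turán graph T(126, 2) has parts of equal size 63, and its edge count e(T(126, 2)) = 3969 attains the density bound exactly.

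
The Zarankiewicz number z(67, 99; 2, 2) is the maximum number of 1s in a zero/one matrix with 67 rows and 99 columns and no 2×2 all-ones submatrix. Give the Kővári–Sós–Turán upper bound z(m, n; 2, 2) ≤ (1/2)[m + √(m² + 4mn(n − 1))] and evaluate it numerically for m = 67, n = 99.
z(67, 99; 2, 2) ≤ (1/2)[67 + √(67² + 4·67·99·98)] = (1/2)[67 + √2604625] = 840.4425

Kővári–Sós–Turán: let r_1, ..., r_67 be the row sums and z = Σ r_i the total number of 1s. Each pair of columns can share at most one row with both entries 1 (else a 2×2 all-ones block appears), so Σ_i C(r_i, 2) ≤ C(99, 2) = 4851. By convexity Σ_i C(r_i, 2) ≥ 67·C(z/67, 2) = z(z − 67)/(2·67), giving z² − 67z − 67·99·98 ≤ 0 and hence z ≤ (1/2)[67 + √(4489 + 4·650034)] = (1/2)[67 + √2604625] ≈ (1/2)(67 + 1613.8851) = 840.4425.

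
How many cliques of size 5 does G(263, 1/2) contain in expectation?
E[# K_5] = C(263, 5) · (1/2)^C(5, 2) = 10092282837 / 2^10 ≈ 9855744.958008

For each 5-subset S of vertices (there are C(263, 5) = 10092282837 such S), let X_S = 1 if S induces a K_5 (all C(5, 2) = 10 edges present). Then P(X_S = 1) = (1/2)^10 = 1/1024. By linearity of expectation, E[# K_5] = C(263, 5) · (1/2)^10 = 10092282837 / 1024 ≈ 9855744.958008.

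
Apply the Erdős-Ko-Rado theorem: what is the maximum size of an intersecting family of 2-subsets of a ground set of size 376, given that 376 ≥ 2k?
max |F| = C(375, 1) = 375

The Erdős-Ko-Rado theorem states: for n ≥ 2k, an intersecting family of k-subsets of an n-element set has size at most C(n − 1, k − 1), with equality for 'star' families {A ⊆ [n] : |A| = k, i ∈ A} (fix an element i). For n = 376, k = 2: C(375, 1) = 375.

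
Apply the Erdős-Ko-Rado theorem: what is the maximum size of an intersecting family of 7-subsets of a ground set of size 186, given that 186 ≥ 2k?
max |F| = C(185, 6) = 51301564860

The Erdős-Ko-Rado theorem states: for n ≥ 2k, an intersecting family of k-subsets of an n-element set has size at most C(n − 1, k − 1), with equality for 'star' families {A ⊆ [n] : |A| = k, i ∈ A} (fix an element i). For n = 186, k = 7: C(185, 6) = 51301564860.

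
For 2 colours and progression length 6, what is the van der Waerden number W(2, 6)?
W(2, 6) = 1132

W(2, 6) = 1132. The lower bound W(2, 6) > 1131 comes from an explicit good 2-colouring of [1, 1131]; the upper bound W(2, 6) ≤ 1132 was verified by exhaustive search over 2-colourings of [1, 1132].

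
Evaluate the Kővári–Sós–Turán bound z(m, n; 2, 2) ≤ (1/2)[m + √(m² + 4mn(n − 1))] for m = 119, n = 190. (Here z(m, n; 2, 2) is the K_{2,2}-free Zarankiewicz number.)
z(119, 190; 2, 2) ≤ (1/2)[119 + √(119² + 4·119·190·189)] = (1/2)[119 + √17107321] = 2127.5499

Kővári–Sós–Turán: let r_1, ..., r_119 be the row sums and z = Σ r_i the total number of 1s. Each pair of columns can share at most one row with both entries 1 (else a 2×2 all-ones block appears), so Σ_i C(r_i, 2) ≤ C(190, 2) = 17955. By convexity Σ_i C(r_i, 2) ≥ 119·C(z/119, 2) = z(z − 119)/(2·119), giving z² − 119z − 119·190·189 ≤ 0 and hence z ≤ (1/2)[119 + √(14161 + 4·4273290)] = (1/2)[119 + √17107321] ≈ (1/2)(119 + 4136.0997) = 2127.5499.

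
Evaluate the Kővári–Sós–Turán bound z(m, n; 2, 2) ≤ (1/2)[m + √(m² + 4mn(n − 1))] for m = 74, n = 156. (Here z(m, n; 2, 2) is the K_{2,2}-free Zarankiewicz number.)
z(74, 156; 2, 2) ≤ (1/2)[74 + √(74² + 4·74·156·155)] = (1/2)[74 + √7162756] = 1375.1663

Kővári–Sós–Turán: let r_1, ..., r_74 be the row sums and z = Σ r_i the total number of 1s. Each pair of columns can share at most one row with both entries 1 (else a 2×2 all-ones block appears), so Σ_i C(r_i, 2) ≤ C(156, 2) = 12090. By convexity Σ_i C(r_i, 2) ≥ 74·C(z/74, 2) = z(z − 74)/(2·74), giving z² − 74z − 74·156·155 ≤ 0 and hence z ≤ (1/2)[74 + √(5476 + 4·1789320)] = (1/2)[74 + √7162756] ≈ (1/2)(74 + 2676.3326) = 1375.1663.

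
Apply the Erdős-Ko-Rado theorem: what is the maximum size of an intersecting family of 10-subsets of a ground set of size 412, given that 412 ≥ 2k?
max |F| = C(411, 9) = 844321783248562905

The Erdős-Ko-Rado theorem states: for n ≥ 2k, an intersecting family of k-subsets of an n-element set has size at most C(n − 1, k − 1), with equality for 'star' families {A ⊆ [n] : |A| = k, i ∈ A} (fix an element i). For n = 412, k = 10: C(411, 9) = 844321783248562905.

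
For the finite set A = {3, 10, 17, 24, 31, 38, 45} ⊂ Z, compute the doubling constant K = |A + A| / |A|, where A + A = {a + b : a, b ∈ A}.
K = |A + A| / |A| = 13/7

Enumerate A + A = {a + b : a, b ∈ A}. With |A| = 7, there are |A|^2 = 49 ordered sum pairs; collecting distinct values, A + A = {6, 13, 20, 27, 34, 41, 48, 55, 62, 69, 76, 83, 90}, so |A + A| = 13. Thus K = 13/7. Here |A + A| = 2|A| − 1 = 13, the minimum possible — so K = 13/7 is minimal, which holds iff A is an arithmetic progression.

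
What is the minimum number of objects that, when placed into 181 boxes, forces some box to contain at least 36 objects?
n = (36 − 1)·181 + 1 = 6336

By the generalised pigeonhole principle, to guarantee some box contains ≥ r objects we need more than (r − 1) · k objects total. Threshold: n = (r − 1) · k + 1. With r = 36 and k = 181: n = 35 · 181 + 1 = 6335 + 1 = 6336. For n = 6335 = 35 · 181, we can put exactly 35 objects in every box, avoiding 36 in any single one — so 6336 is tight.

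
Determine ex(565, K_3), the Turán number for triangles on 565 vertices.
ex(565, K_3) = ⌊565^2/4⌋ = 79806

Mantel (1907): a triangle-free graph on n vertices has at most ⌊n^2/4⌋ edges, with equality for the complete bipartite graph K_{⌊n/2⌋, ⌈n/2⌉}. For n = 565: ⌊565^2/4⌋ = ⌊319225/4⌋ = 79806. The extremal graph is K_{282, 283}, which has 282·283 = 79806 edges.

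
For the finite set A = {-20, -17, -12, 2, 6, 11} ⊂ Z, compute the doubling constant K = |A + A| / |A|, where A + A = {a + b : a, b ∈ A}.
K = |A + A| / |A| = 20/6 = 10/3

Enumerate A + A = {a + b : a, b ∈ A}. With |A| = 6, there are |A|^2 = 36 ordered sum pairs; collecting distinct values, A + A = {-40, -37, -34, -32, -29, -24, -18, -15, -14, -11, -10, -9, -6, -1, 4, 8, 12, 13, 17, 22}, so |A + A| = 20. Thus K = 20/6 = 10/3. For comparison, the minimum possible |A + A| over all 6-element sets is 2·6 − 1 = 11 (so min K = 11/6), attained only by arithmetic progressions.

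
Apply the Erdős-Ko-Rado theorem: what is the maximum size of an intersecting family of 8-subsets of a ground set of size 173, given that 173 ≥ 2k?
max |F| = C(172, 7) = 780842580024

The Erdős-Ko-Rado theorem states: for n ≥ 2k, an intersecting family of k-subsets of an n-element set has size at most C(n − 1, k − 1), with equality for 'star' families {A ⊆ [n] : |A| = k, i ∈ A} (fix an element i). For n = 173, k = 8: C(172, 7) = 780842580024.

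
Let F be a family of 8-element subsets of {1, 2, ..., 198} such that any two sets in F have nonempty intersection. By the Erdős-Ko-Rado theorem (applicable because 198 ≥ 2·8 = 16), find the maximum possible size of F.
max |F| = C(197, 7) = 2051256675104

Erdős-Ko-Rado (1961): when n ≥ 2k, max |F| = C(n−1, k−1). The bound is attained by the star {A : i ∈ A} for any fixed i ∈ [n]. Here C(198−1, 8−1) = C(197, 7) = 2051256675104.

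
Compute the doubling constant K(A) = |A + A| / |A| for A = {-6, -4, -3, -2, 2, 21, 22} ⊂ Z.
K = |A + A| / |A| = 23/7

Enumerate A + A = {a + b : a, b ∈ A}. With |A| = 7, there are |A|^2 = 49 ordered sum pairs; collecting distinct values, A + A = {-12, -10, -9, -8, -7, -6, -5, -4, -2, -1, 0, 4, 15, 16, 17, 18, 19, 20, 23, 24, 42, 43, 44}, so |A + A| = 23. Thus K = 23/7. For comparison, the minimum possible |A + A| over all 7-element sets is 2·7 − 1 = 13 (so min K = 13/7), attained only by arithmetic progressions.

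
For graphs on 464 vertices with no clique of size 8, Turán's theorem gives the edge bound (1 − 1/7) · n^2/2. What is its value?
Turán density bound = (6/7) · 464^2/2 = 645888/7 ≈ 92269.7143

Turán's theorem: ex(n, K_{r+1}) is achieved by the complete r-partite Turán graph T(n, r) with parts as balanced as possible, and is at most (1 − 1/r) · n^2/2. For r = 7, n = 464: the density bound is (6/7) · 215296/2 = 645888/7 ≈ 92269.7143. The integer-valued extremum is e(T(464, 7)) = 92269, which is strictly less than the density bound 645888/7 since 7 ∤ 464 (the parts of T(464, 7) cannot all be equal).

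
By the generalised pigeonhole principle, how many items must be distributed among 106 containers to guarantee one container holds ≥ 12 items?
n = (12 − 1)·106 + 1 = 1167

By the generalised pigeonhole principle, to guarantee some box contains ≥ r objects we need more than (r − 1) · k objects total. Threshold: n = (r − 1) · k + 1. With r = 12 and k = 106: n = 11 · 106 + 1 = 1166 + 1 = 1167. For n = 1166 = 11 · 106, we can put exactly 11 objects in every box, avoiding 12 in any single one — so 1167 is tight.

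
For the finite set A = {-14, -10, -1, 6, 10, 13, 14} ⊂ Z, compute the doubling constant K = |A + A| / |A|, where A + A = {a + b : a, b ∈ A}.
K = |A + A| / |A| = 24/7

Enumerate A + A = {a + b : a, b ∈ A}. With |A| = 7, there are |A|^2 = 49 ordered sum pairs; collecting distinct values, A + A = {-28, -24, -20, -15, -11, -8, -4, -2, -1, 0, 3, 4, 5, 9, 12, 13, 16, 19, 20, 23, 24, 26, 27, 28}, so |A + A| = 24. Thus K = 24/7. For comparison, the minimum possible |A + A| over all 7-element sets is 2·7 − 1 = 13 (so min K = 13/7), attained only by arithmetic progressions.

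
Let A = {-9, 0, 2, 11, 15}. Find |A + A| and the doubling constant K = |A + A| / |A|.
K = |A + A| / |A| = 14/5

Enumerate A + A = {a + b : a, b ∈ A}. With |A| = 5, there are |A|^2 = 25 ordered sum pairs; collecting distinct values, A + A = {-18, -9, -7, 0, 2, 4, 6, 11, 13, 15, 17, 22, 26, 30}, so |A + A| = 14. Thus K = 14/5. For comparison, the minimum possible |A + A| over all 5-element sets is 2·5 − 1 = 9 (so min K = 9/5), attained only by arithmetic progressions.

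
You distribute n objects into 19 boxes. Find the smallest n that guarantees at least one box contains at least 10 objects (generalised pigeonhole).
n = (10 − 1)·19 + 1 = 172

By the generalised pigeonhole principle, to guarantee some box contains ≥ r objects we need more than (r − 1) · k objects total. Threshold: n = (r − 1) · k + 1. With r = 10 and k = 19: n = 9 · 19 + 1 = 171 + 1 = 172. For n = 171 = 9 · 19, we can put exactly 9 objects in every box, avoiding 10 in any single one — so 172 is tight.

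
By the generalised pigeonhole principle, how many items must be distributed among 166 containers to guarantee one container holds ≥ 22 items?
n = (22 − 1)·166 + 1 = 3487

By the generalised pigeonhole principle, to guarantee some box contains ≥ r objects we need more than (r − 1) · k objects total. Threshold: n = (r − 1) · k + 1. With r = 22 and k = 166: n = 21 · 166 + 1 = 3486 + 1 = 3487. For n = 3486 = 21 · 166, we can put exactly 21 objects in every box, avoiding 22 in any single one — so 3487 is tight.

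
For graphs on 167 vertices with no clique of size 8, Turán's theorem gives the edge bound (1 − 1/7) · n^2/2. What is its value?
Turán density bound = (6/7) · 167^2/2 = 83667/7 ≈ 11952.4286

Turán's theorem: ex(n, K_{r+1}) is achieved by the complete r-partite Turán graph T(n, r) with parts as balanced as possible, and is at most (1 − 1/r) · n^2/2. For r = 7, n = 167: the density bound is (6/7) · 27889/2 = 83667/7 ≈ 11952.4286. The integer-valued extremum is e(T(167, 7)) = 11952, which is strictly less than the density bound 83667/7 since 7 ∤ 167 (the parts of T(167, 7) cannot all be equal).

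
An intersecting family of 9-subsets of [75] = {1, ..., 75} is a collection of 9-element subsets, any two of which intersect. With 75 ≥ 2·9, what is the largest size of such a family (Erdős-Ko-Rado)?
max |F| = C(74, 8) = 15071474661

Erdős-Ko-Rado (1961): when n ≥ 2k, max |F| = C(n−1, k−1). The bound is attained by the star {A : i ∈ A} for any fixed i ∈ [n]. Here C(75−1, 9−1) = C(74, 8) = 15071474661.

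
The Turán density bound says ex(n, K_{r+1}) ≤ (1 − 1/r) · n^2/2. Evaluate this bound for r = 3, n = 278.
Turán density bound = (2/3) · 278^2/2 = 77284/3 ≈ 25761.3333

Turán's theorem: ex(n, K_{r+1}) is achieved by the complete r-partite Turán graph T(n, r) with parts as balanced as possible, and is at most (1 − 1/r) · n^2/2. For r = 3, n = 278: the density bound is (2/3) · 77284/2 = 77284/3 ≈ 25761.3333. The integer-valued extremum is e(T(278, 3)) = 25761, which is strictly less than the density bound 77284/3 since 3 ∤ 278 (the parts of T(278, 3) cannot all be equal).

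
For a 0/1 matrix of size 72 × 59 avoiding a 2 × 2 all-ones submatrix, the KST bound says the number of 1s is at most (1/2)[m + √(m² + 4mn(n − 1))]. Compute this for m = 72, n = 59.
z(72, 59; 2, 2) ≤ (1/2)[72 + √(72² + 4·72·59·58)] = (1/2)[72 + √990720] = 533.6746

Kővári–Sós–Turán: let r_1, ..., r_72 be the row sums and z = Σ r_i the total number of 1s. Each pair of columns can share at most one row with both entries 1 (else a 2×2 all-ones block appears), so Σ_i C(r_i, 2) ≤ C(59, 2) = 1711. By convexity Σ_i C(r_i, 2) ≥ 72·C(z/72, 2) = z(z − 72)/(2·72), giving z² − 72z − 72·59·58 ≤ 0 and hence z ≤ (1/2)[72 + √(5184 + 4·246384)] = (1/2)[72 + √990720] ≈ (1/2)(72 + 995.3492) = 533.6746.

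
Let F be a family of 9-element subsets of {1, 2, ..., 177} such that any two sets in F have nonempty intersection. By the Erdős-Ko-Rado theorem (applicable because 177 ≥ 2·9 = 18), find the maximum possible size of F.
max |F| = C(176, 8) = 19430578360050

The Erdős-Ko-Rado theorem states: for n ≥ 2k, an intersecting family of k-subsets of an n-element set has size at most C(n − 1, k − 1), with equality for 'star' families {A ⊆ [n] : |A| = k, i ∈ A} (fix an element i). For n = 177, k = 9: C(176, 8) = 19430578360050.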